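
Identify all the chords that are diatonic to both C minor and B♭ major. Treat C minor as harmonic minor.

Triads in C minor (harmonic minor): Cm (i), Ddim (ii°), E♭aug (III+), Fm (iv), G (V), A♭ (VI), Bdim (vii°).
Triads in B♭ major: B♭ (I), Cm (ii), Dm (iii), E♭ (IV), F (V), Gm (vi), Adim (vii°).
Shared triads with their functions: Cm (i in C minor, ii in B♭ major).

Cm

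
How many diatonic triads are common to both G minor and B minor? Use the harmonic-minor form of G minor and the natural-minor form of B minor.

1

Diatonic triads of G minor (harmonic minor): G minor (i), A diminished (ii°), Bb augmented (III+), C minor (iv), D major (V), Eb major (VI), F# diminished (vii°).
Diatonic triads of B minor (natural minor): B minor (i), C# diminished (ii°), D major (III), E minor (iv), F# minor (v), G major (VI), A major (VII).
Matching root and quality in both lists: D major.
That gives 1 common triad.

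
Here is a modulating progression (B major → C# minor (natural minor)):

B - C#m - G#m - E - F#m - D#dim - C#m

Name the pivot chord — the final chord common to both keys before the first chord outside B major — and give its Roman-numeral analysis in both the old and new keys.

E — IV in B major, III in C# minor

Chords diatonic to B major: B, C#m, D#m, E, F#, G#m, A#dim.
Reading the progression, the first chord not in that set is F#m, so the modulation leaves B major there.
The chord immediately before F#m is E, which is diatonic to both keys: IV in B major and III in C# minor.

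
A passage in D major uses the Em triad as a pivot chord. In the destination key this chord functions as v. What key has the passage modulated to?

The numeral v denotes a minor triad on scale degree 5. With E on degree 5, the tonic of the new key is A.
Degree 5 carries a minor triad in natural-minor keys, so the destination is A minor.
Check: the diatonic triads of A minor (natural minor) are Am (i), Bdim (ii°), C (III), Dm (iv), Em (v), F (VI), G (VII) — Em is indeed v.

A minor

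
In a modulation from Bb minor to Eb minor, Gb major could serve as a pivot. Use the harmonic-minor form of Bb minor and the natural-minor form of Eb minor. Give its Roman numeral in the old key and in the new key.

The scale of Bb minor (harmonic minor) is Bb C Db Eb F Gb A; Gb is degree 6, and the triad built there (Gb-Bb-Db) is major, so it is VI.
The scale of Eb minor (natural minor) is Eb F Gb Ab Bb Cb Db; Gb is degree 3, and the triad built there (Gb-Bb-Db) is major, so it is III.

VI in Bb minor; III in Eb minor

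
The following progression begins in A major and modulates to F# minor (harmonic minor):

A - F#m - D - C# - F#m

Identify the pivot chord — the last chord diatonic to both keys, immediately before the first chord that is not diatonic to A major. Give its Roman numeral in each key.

Chords diatonic to A major: A, Bm, C#m, D, E, F#m, G#dim.
Reading the progression, the first chord not in that set is C#, so the modulation leaves A major there.
The chord immediately before C# is D, which is diatonic to both keys: IV in A major and VI in F# minor.

D — IV in A major, VI in F# minor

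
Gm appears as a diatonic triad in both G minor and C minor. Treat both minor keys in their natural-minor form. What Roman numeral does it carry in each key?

The scale of G minor (natural minor) is G A Bb C D Eb F; G is degree 1, and the triad built there (G-Bb-D) is minor, so it is i.
The scale of C minor (natural minor) is C D Eb F G Ab Bb; G is degree 5, and the triad built there (G-Bb-D) is minor, so it is v.

i in G minor; v in C minor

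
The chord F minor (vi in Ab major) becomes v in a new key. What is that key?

Bb minor

The numeral v denotes a minor triad on scale degree 5. With F on degree 5, the tonic of the new key is Bb.
Degree 5 carries a minor triad in natural-minor keys, so the destination is Bb minor.
Check: the diatonic triads of Bb minor (natural minor) are Bbm (i), Cdim (ii°), Db (III), Ebm (iv), Fm (v), Gb (VI), Ab (VII) — F minor is indeed v.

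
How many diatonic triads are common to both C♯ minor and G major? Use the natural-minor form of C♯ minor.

Diatonic triads of C♯ minor (natural minor): C♯m (i), D♯dim (ii°), E (III), F♯m (iv), G♯m (v), A (VI), B (VII).
Diatonic triads of G major: G (I), Am (ii), Bm (iii), C (IV), D (V), Em (vi), F♯dim (vii°).
No triad has the same root and quality in both keys.

0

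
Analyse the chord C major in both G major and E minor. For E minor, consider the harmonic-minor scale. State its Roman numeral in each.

IV in G major; VI in E minor

The scale of G major is G A B C D E F♯; C is degree 4, and the triad built there (C-E-G) is major, so it is IV.
The scale of E minor (harmonic minor) is E F♯ G A B C D♯; C is degree 6, and the triad built there (C-E-G) is major, so it is VI.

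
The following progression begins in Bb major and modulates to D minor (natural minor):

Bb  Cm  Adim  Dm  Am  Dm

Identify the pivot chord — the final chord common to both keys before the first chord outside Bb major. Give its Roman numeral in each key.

Chords diatonic to Bb major: Bb, Cm, Dm, Eb, F, Gm, Adim.
Reading the progression, the first chord not in that set is Am, so the modulation leaves Bb major there.
The chord immediately before Am is Dm, which is diatonic to both keys: iii in Bb major and i in D minor.

Dm — iii in Bb major, i in D minor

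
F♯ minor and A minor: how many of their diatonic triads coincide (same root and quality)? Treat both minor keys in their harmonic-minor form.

1

Diatonic triads of F♯ minor (harmonic minor): F♯m (i), G♯dim (ii°), Aaug (III+), Bm (iv), C♯ (V), D (VI), E♯dim (vii°).
Diatonic triads of A minor (harmonic minor): Am (i), Bdim (ii°), Caug (III+), Dm (iv), E (V), F (VI), G♯dim (vii°).
Matching root and quality in both lists: G♯dim.
That gives 1 common triad.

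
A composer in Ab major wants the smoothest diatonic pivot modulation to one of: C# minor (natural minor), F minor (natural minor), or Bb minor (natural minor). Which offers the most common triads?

F minor

Triads of Ab major: Ab major (I), Bb minor (ii), C minor (iii), Db major (IV), Eb major (V), F minor (vi), G diminished (vii°).
C# minor (natural minor) shares 0: none.
F minor (natural minor) shares 7: Ab, Bbm, Cm, Db, Eb, Fm, Gdim.
Bb minor (natural minor) shares 4: Ab, Bbm, Db, Fm.
The most common triads (7) are shared with F minor.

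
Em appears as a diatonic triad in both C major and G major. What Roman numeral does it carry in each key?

iii in C major; vi in G major

The scale of C major is C D E F G A B; E is degree 3, and the triad built there (E-G-B) is minor, so it is iii.
The scale of G major is G A B C D E F#; E is degree 6, and the triad built there (E-G-B) is minor, so it is vi.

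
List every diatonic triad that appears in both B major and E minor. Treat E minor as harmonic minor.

Triads in B major: B (I), C♯m (ii), D♯m (iii), E (IV), F♯ (V), G♯m (vi), A♯dim (vii°).
Triads in E minor (harmonic minor): Em (i), F♯dim (ii°), Gaug (III+), Am (iv), B (V), C (VI), D♯dim (vii°).
Shared triads with their functions: B (I in B major, V in E minor).

B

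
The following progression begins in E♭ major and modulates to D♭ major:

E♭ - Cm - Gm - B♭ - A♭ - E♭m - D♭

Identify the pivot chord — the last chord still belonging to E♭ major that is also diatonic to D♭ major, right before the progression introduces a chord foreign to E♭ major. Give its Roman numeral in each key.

Chords diatonic to E♭ major: E♭, Fm, Gm, A♭, B♭, Cm, Ddim.
Reading the progression, the first chord not in that set is E♭m, so the modulation leaves E♭ major there.
The chord immediately before E♭m is A♭, which is diatonic to both keys: IV in E♭ major and V in D♭ major.

A♭ — IV in E♭ major, V in D♭ major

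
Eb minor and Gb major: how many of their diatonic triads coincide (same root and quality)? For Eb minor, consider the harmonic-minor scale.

4

Diatonic triads of Eb minor (harmonic minor): Eb minor (i), F diminished (ii°), Gb augmented (III+), Ab minor (iv), Bb major (V), Cb major (VI), D diminished (vii°).
Diatonic triads of Gb major: Gb major (I), Ab minor (ii), Bb minor (iii), Cb major (IV), Db major (V), Eb minor (vi), F diminished (vii°).
Matching root and quality in both lists: Eb minor, F diminished, Ab minor, Cb major.
That gives 4 common triads.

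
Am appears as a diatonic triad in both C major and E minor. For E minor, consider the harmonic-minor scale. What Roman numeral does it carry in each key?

The scale of C major is C D E F G A B; A is degree 6, and the triad built there (A-C-E) is minor, so it is vi.
The scale of E minor (harmonic minor) is E F# G A B C D#; A is degree 4, and the triad built there (A-C-E) is minor, so it is iv.

vi in C major; iv in E minor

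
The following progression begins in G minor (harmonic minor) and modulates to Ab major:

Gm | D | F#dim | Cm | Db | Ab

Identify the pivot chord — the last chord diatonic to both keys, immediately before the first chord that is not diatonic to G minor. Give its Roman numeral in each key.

Chords diatonic to G minor: Gm, Adim, Bbaug, Cm, D, Eb, F#dim.
Reading the progression, the first chord not in that set is Db, so the modulation leaves G minor there.
The chord immediately before Db is Cm, which is diatonic to both keys: iv in G minor and iii in Ab major.

Cm — iv in G minor, iii in Ab major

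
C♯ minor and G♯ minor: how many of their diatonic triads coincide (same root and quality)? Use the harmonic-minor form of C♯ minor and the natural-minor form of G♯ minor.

Diatonic triads of C♯ minor (harmonic minor): C♯m (i), D♯dim (ii°), Eaug (III+), F♯m (iv), G♯ (V), A (VI), B♯dim (vii°).
Diatonic triads of G♯ minor (natural minor): G♯m (i), A♯dim (ii°), B (III), C♯m (iv), D♯m (v), E (VI), F♯ (VII).
Matching root and quality in both lists: C♯m.
That gives 1 common triad.

1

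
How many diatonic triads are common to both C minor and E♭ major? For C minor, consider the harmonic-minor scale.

4

Diatonic triads of C minor (harmonic minor): C minor (i), D diminished (ii°), E♭ augmented (III+), F minor (iv), G major (V), A♭ major (VI), B diminished (vii°).
Diatonic triads of E♭ major: E♭ major (I), F minor (ii), G minor (iii), A♭ major (IV), B♭ major (V), C minor (vi), D diminished (vii°).
Matching root and quality in both lists: C minor, D diminished, F minor, A♭ major.
That gives 4 common triads.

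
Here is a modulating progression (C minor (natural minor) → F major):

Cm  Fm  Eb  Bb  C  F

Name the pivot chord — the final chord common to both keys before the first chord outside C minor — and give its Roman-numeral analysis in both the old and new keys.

Chords diatonic to C minor: Cm, Ddim, Eb, Fm, Gm, Ab, Bb.
Reading the progression, the first chord not in that set is C, so the modulation leaves C minor there.
The chord immediately before C is Bb, which is diatonic to both keys: VII in C minor and IV in F major.

Bb — VII in C minor, IV in F major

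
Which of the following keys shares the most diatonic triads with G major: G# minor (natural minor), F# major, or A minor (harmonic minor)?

A minor

Triads of G major: G (I), Am (ii), Bm (iii), C (IV), D (V), Em (vi), F#dim (vii°).
G# minor (natural minor) shares 0: none.
F# major shares 0: none.
A minor (harmonic minor) shares 1: Am.
The most common triads (1) are shared with A minor.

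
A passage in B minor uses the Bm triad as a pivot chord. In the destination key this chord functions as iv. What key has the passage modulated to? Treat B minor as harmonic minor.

F# minor

The numeral iv denotes a minor triad on scale degree 4. With B on degree 4, the tonic of the new key is F#.
Degree 4 carries a minor triad in minor keys, so the destination is F# minor.
Check: the diatonic triads of F# minor (natural minor) are F#m (i), G#dim (ii°), A (III), Bm (iv), C#m (v), D (VI), E (VII) — Bm is indeed iv.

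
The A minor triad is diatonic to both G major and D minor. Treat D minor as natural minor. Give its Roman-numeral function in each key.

The scale of G major is G A B C D E F#; A is degree 2, and the triad built there (A-C-E) is minor, so it is ii.
The scale of D minor (natural minor) is D E F G A Bb C; A is degree 5, and the triad built there (A-C-E) is minor, so it is v.

ii in G major; v in D minor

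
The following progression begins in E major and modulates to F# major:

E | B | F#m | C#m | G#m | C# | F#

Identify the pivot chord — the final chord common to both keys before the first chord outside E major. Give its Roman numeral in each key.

Chords diatonic to E major: E, F#m, G#m, A, B, C#m, D#dim.
Reading the progression, the first chord not in that set is C#, so the modulation leaves E major there.
The chord immediately before C# is G#m, which is diatonic to both keys: iii in E major and ii in F# major.

G#m — iii in E major, ii in F# major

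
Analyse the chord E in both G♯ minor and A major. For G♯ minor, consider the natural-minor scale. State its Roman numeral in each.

The scale of G♯ minor (natural minor) is G♯ A♯ B C♯ D♯ E F♯; E is degree 6, and the triad built there (E-G♯-B) is major, so it is VI.
The scale of A major is A B C♯ D E F♯ G♯; E is degree 5, and the triad built there (E-G♯-B) is major, so it is V.

VI in G♯ minor; V in A major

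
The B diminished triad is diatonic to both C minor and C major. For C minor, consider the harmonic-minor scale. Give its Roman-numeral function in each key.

The scale of C minor (harmonic minor) is C D Eb F G Ab B; B is degree 7, and the triad built there (B-D-F) is diminished, so it is vii°.
The scale of C major is C D E F G A B; B is degree 7, and the triad built there (B-D-F) is diminished, so it is vii°.

vii° in C minor; vii° in C major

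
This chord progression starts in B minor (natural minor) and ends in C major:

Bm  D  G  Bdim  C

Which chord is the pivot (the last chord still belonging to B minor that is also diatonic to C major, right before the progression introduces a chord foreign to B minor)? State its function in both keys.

G — VI in B minor, V in C major

Chords diatonic to B minor: Bm, C#dim, D, Em, F#m, G, A.
Reading the progression, the first chord not in that set is Bdim, so the modulation leaves B minor there.
The chord immediately before Bdim is G, which is diatonic to both keys: VI in B minor and V in C major.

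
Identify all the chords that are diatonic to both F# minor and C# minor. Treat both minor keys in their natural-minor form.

F#m, A, C#m, E

Triads in F# minor (natural minor): F#m (i), G#dim (ii°), A (III), Bm (iv), C#m (v), D (VI), E (VII).
Triads in C# minor (natural minor): C#m (i), D#dim (ii°), E (III), F#m (iv), G#m (v), A (VI), B (VII).
Shared triads with their functions: F#m (i in F# minor, iv in C# minor); A (III in F# minor, VI in C# minor); C#m (v in F# minor, i in C# minor); E (VII in F# minor, III in C# minor).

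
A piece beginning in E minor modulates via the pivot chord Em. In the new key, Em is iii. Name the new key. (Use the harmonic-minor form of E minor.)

C major

The numeral iii denotes a minor triad on scale degree 3. With E on degree 3, the tonic of the new key is C.
Degree 3 carries a minor triad in major keys, so the destination is C major.
Check: the diatonic triads of C major are C (I), Dm (ii), Em (iii), F (IV), G (V), Am (vi), Bdim (vii°) — Em is indeed iii.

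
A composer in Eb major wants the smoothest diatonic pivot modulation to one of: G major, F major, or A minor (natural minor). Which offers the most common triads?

F major

Triads of Eb major: Eb (I), Fm (ii), Gm (iii), Ab (IV), Bb (V), Cm (vi), Ddim (vii°).
G major shares 0: none.
F major shares 2: Gm, Bb.
A minor (natural minor) shares 0: none.
The most common triads (2) are shared with F major.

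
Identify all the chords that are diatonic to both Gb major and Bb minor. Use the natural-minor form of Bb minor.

Triads in Gb major: Gb (I), Abm (ii), Bbm (iii), Cb (IV), Db (V), Ebm (vi), Fdim (vii°).
Triads in Bb minor (natural minor): Bbm (i), Cdim (ii°), Db (III), Ebm (iv), Fm (v), Gb (VI), Ab (VII).
Shared triads with their functions: Gb (I in Gb major, VI in Bb minor); Bbm (iii in Gb major, i in Bb minor); Db (V in Gb major, III in Bb minor); Ebm (vi in Gb major, iv in Bb minor).

Gb, Bbm, Db, Ebm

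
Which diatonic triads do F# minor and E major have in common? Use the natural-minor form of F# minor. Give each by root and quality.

F#m, A, C#m, E

Triads in F# minor (natural minor): F#m (i), G#dim (ii°), A (III), Bm (iv), C#m (v), D (VI), E (VII).
Triads in E major: E (I), F#m (ii), G#m (iii), A (IV), B (V), C#m (vi), D#dim (vii°).
Shared triads with their functions: F#m (i in F# minor, ii in E major); A (III in F# minor, IV in E major); C#m (v in F# minor, vi in E major); E (VII in F# minor, I in E major).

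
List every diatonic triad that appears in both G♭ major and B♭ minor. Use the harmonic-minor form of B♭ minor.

Triads in G♭ major: G♭ (I), A♭m (ii), B♭m (iii), C♭ (IV), D♭ (V), E♭m (vi), Fdim (vii°).
Triads in B♭ minor (harmonic minor): B♭m (i), Cdim (ii°), D♭aug (III+), E♭m (iv), F (V), G♭ (VI), Adim (vii°).
Shared triads with their functions: G♭ (I in G♭ major, VI in B♭ minor); B♭m (iii in G♭ major, i in B♭ minor); E♭m (vi in G♭ major, iv in B♭ minor).

G♭, B♭m, E♭m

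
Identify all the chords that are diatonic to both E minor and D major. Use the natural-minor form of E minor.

Em, G, Bm, D

Triads in E minor (natural minor): Em (i), F#dim (ii°), G (III), Am (iv), Bm (v), C (VI), D (VII).
Triads in D major: D (I), Em (ii), F#m (iii), G (IV), A (V), Bm (vi), C#dim (vii°).
Shared triads with their functions: Em (i in E minor, ii in D major); G (III in E minor, IV in D major); Bm (v in E minor, vi in D major); D (VII in E minor, I in D major).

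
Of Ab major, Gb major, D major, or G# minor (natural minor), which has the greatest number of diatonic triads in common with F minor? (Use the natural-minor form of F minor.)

Triads of F minor (natural minor): Fm (i), Gdim (ii°), Ab (III), Bbm (iv), Cm (v), Db (VI), Eb (VII).
Ab major shares 7: Fm, Gdim, Ab, Bbm, Cm, Db, Eb.
Gb major shares 2: Bbm, Db.
D major shares 0: none.
G# minor (natural minor) shares 0: none.
The most common triads (7) are shared with Ab major.

Ab major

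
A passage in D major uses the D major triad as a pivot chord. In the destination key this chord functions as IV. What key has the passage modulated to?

A major

The numeral IV denotes a major triad on scale degree 4. With D on degree 4, the tonic of the new key is A.
Degree 4 carries a major triad in major keys, so the destination is A major.
Check: the diatonic triads of A major are A (I), Bm (ii), C♯m (iii), D (IV), E (V), F♯m (vi), G♯dim (vii°) — D major is indeed IV.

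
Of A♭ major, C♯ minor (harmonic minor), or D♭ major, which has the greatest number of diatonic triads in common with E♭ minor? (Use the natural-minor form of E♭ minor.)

D♭ major

Triads of E♭ minor (natural minor): E♭m (i), Fdim (ii°), G♭ (III), A♭m (iv), B♭m (v), C♭ (VI), D♭ (VII).
A♭ major shares 2: B♭m, D♭.
C♯ minor (harmonic minor) shares 0: none.
D♭ major shares 4: E♭m, G♭, B♭m, D♭.
The most common triads (4) are shared with D♭ major.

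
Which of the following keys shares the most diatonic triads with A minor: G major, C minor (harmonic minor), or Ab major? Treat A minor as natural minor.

Triads of A minor (natural minor): Am (i), Bdim (ii°), C (III), Dm (iv), Em (v), F (VI), G (VII).
G major shares 4: Am, C, Em, G.
C minor (harmonic minor) shares 2: Bdim, G.
Ab major shares 0: none.
The most common triads (4) are shared with G major.

G major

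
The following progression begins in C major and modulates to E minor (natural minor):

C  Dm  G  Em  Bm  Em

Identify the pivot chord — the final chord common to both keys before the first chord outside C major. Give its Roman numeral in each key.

Em — iii in C major, i in E minor

Chords diatonic to C major: C, Dm, Em, F, G, Am, Bdim.
Reading the progression, the first chord not in that set is Bm, so the modulation leaves C major there.
The chord immediately before Bm is Em, which is diatonic to both keys: iii in C major and i in E minor.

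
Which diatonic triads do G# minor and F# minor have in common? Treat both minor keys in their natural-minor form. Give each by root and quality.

C#m, E

Triads in G# minor (natural minor): G# minor (i), A# diminished (ii°), B major (III), C# minor (iv), D# minor (v), E major (VI), F# major (VII).
Triads in F# minor (natural minor): F# minor (i), G# diminished (ii°), A major (III), B minor (iv), C# minor (v), D major (VI), E major (VII).
Shared triads with their functions: C# minor (iv in G# minor, v in F# minor); E major (VI in G# minor, VII in F# minor).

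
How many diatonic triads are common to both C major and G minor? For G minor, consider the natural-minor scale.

Diatonic triads of C major: C major (I), D minor (ii), E minor (iii), F major (IV), G major (V), A minor (vi), B diminished (vii°).
Diatonic triads of G minor (natural minor): G minor (i), A diminished (ii°), Bb major (III), C minor (iv), D minor (v), Eb major (VI), F major (VII).
Matching root and quality in both lists: D minor, F major.
That gives 2 common triads.

2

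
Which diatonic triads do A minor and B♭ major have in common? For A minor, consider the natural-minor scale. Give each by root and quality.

Triads in A minor (natural minor): Am (i), Bdim (ii°), C (III), Dm (iv), Em (v), F (VI), G (VII).
Triads in B♭ major: B♭ (I), Cm (ii), Dm (iii), E♭ (IV), F (V), Gm (vi), Adim (vii°).
Shared triads with their functions: Dm (iv in A minor, iii in B♭ major); F (VI in A minor, V in B♭ major).

Dm, F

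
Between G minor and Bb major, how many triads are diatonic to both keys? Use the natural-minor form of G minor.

7

Diatonic triads of G minor (natural minor): G minor (i), A diminished (ii°), Bb major (III), C minor (iv), D minor (v), Eb major (VI), F major (VII).
Diatonic triads of Bb major: Bb major (I), C minor (ii), D minor (iii), Eb major (IV), F major (V), G minor (vi), A diminished (vii°).
Matching root and quality in both lists: G minor, A diminished, Bb major, C minor, D minor, Eb major, F major.
That gives 7 common triads.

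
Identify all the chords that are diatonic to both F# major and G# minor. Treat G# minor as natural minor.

Triads in F# major: F# (I), G#m (ii), A#m (iii), B (IV), C# (V), D#m (vi), E#dim (vii°).
Triads in G# minor (natural minor): G#m (i), A#dim (ii°), B (III), C#m (iv), D#m (v), E (VI), F# (VII).
Shared triads with their functions: F# (I in F# major, VII in G# minor); G#m (ii in F# major, i in G# minor); B (IV in F# major, III in G# minor); D#m (vi in F# major, v in G# minor).

F#, G#m, B, D#m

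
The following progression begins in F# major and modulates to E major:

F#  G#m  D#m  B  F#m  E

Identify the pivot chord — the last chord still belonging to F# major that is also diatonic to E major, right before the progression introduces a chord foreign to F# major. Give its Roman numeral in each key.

Chords diatonic to F# major: F#, G#m, A#m, B, C#, D#m, E#dim.
Reading the progression, the first chord not in that set is F#m, so the modulation leaves F# major there.
The chord immediately before F#m is B, which is diatonic to both keys: IV in F# major and V in E major.

B — IV in F# major, V in E major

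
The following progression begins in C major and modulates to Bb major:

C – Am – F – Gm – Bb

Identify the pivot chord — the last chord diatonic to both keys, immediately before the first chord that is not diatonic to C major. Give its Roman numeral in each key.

Chords diatonic to C major: C, Dm, Em, F, G, Am, Bdim.
Reading the progression, the first chord not in that set is Gm, so the modulation leaves C major there.
The chord immediately before Gm is F, which is diatonic to both keys: IV in C major and V in Bb major.

F — IV in C major, V in Bb major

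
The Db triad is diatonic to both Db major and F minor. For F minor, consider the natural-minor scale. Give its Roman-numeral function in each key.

The scale of Db major is Db Eb F Gb Ab Bb C; Db is degree 1, and the triad built there (Db-F-Ab) is major, so it is I.
The scale of F minor (natural minor) is F G Ab Bb C Db Eb; Db is degree 6, and the triad built there (Db-F-Ab) is major, so it is VI.

I in Db major; VI in F minor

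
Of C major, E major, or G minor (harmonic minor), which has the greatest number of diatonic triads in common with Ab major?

Triads of Ab major: Ab major (I), Bb minor (ii), C minor (iii), Db major (IV), Eb major (V), F minor (vi), G diminished (vii°).
C major shares 0: none.
E major shares 0: none.
G minor (harmonic minor) shares 2: Cm, Eb.
The most common triads (2) are shared with G minor.

G minor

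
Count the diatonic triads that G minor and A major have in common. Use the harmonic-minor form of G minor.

Diatonic triads of G minor (harmonic minor): Gm (i), Adim (ii°), Bbaug (III+), Cm (iv), D (V), Eb (VI), F#dim (vii°).
Diatonic triads of A major: A (I), Bm (ii), C#m (iii), D (IV), E (V), F#m (vi), G#dim (vii°).
Matching root and quality in both lists: D.
That gives 1 common triad.

1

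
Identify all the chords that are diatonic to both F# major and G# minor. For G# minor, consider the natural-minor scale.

Triads in F# major: F# major (I), G# minor (ii), A# minor (iii), B major (IV), C# major (V), D# minor (vi), E# diminished (vii°).
Triads in G# minor (natural minor): G# minor (i), A# diminished (ii°), B major (III), C# minor (iv), D# minor (v), E major (VI), F# major (VII).
Shared triads with their functions: F# major (I in F# major, VII in G# minor); G# minor (ii in F# major, i in G# minor); B major (IV in F# major, III in G# minor); D# minor (vi in F# major, v in G# minor).

F#, G#m, B, D#m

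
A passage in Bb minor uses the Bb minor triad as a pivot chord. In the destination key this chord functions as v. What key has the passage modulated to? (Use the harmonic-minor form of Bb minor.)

The numeral v denotes a minor triad on scale degree 5. With Bb on degree 5, the tonic of the new key is Eb.
Degree 5 carries a minor triad in natural-minor keys, so the destination is Eb minor.
Check: the diatonic triads of Eb minor (natural minor) are Ebm (i), Fdim (ii°), Gb (III), Abm (iv), Bbm (v), Cb (VI), Db (VII) — Bb minor is indeed v.

Eb minor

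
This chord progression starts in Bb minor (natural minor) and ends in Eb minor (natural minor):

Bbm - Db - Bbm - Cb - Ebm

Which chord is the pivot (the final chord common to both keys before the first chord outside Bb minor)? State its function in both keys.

Chords diatonic to Bb minor: Bbm, Cdim, Db, Ebm, Fm, Gb, Ab.
Reading the progression, the first chord not in that set is Cb, so the modulation leaves Bb minor there.
The chord immediately before Cb is Bbm, which is diatonic to both keys: i in Bb minor and v in Eb minor.

Bbm — i in Bb minor, v in Eb minor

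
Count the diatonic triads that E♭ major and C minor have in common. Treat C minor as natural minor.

7

Diatonic triads of E♭ major: E♭ (I), Fm (ii), Gm (iii), A♭ (IV), B♭ (V), Cm (vi), Ddim (vii°).
Diatonic triads of C minor (natural minor): Cm (i), Ddim (ii°), E♭ (III), Fm (iv), Gm (v), A♭ (VI), B♭ (VII).
Matching root and quality in both lists: E♭, Fm, Gm, A♭, B♭, Cm, Ddim.
That gives 7 common triads.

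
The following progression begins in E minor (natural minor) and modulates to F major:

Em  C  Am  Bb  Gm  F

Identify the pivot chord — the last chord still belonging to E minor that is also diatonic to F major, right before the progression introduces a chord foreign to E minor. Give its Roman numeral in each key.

Chords diatonic to E minor: Em, F#dim, G, Am, Bm, C, D.
Reading the progression, the first chord not in that set is Bb, so the modulation leaves E minor there.
The chord immediately before Bb is Am, which is diatonic to both keys: iv in E minor and iii in F major.

Am — iv in E minor, iii in F major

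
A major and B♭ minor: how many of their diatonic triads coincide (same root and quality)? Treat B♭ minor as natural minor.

Diatonic triads of A major: A (I), Bm (ii), C♯m (iii), D (IV), E (V), F♯m (vi), G♯dim (vii°).
Diatonic triads of B♭ minor (natural minor): B♭m (i), Cdim (ii°), D♭ (III), E♭m (iv), Fm (v), G♭ (VI), A♭ (VII).
No triad has the same root and quality in both keys.

0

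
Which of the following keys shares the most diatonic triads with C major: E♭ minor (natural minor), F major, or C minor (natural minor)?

Triads of C major: C major (I), D minor (ii), E minor (iii), F major (IV), G major (V), A minor (vi), B diminished (vii°).
E♭ minor (natural minor) shares 0: none.
F major shares 4: C, Dm, F, Am.
C minor (natural minor) shares 0: none.
The most common triads (4) are shared with F major.

F major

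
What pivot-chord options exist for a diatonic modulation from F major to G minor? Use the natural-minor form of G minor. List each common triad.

Triads in F major: F major (I), G minor (ii), A minor (iii), Bb major (IV), C major (V), D minor (vi), E diminished (vii°).
Triads in G minor (natural minor): G minor (i), A diminished (ii°), Bb major (III), C minor (iv), D minor (v), Eb major (VI), F major (VII).
Shared triads with their functions: F major (I in F major, VII in G minor); G minor (ii in F major, i in G minor); Bb major (IV in F major, III in G minor); D minor (vi in F major, v in G minor).

F, Gm, Bb, Dm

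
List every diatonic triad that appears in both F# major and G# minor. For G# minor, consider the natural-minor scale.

Triads in F# major: F# (I), G#m (ii), A#m (iii), B (IV), C# (V), D#m (vi), E#dim (vii°).
Triads in G# minor (natural minor): G#m (i), A#dim (ii°), B (III), C#m (iv), D#m (v), E (VI), F# (VII).
Shared triads with their functions: F# (I in F# major, VII in G# minor); G#m (ii in F# major, i in G# minor); B (IV in F# major, III in G# minor); D#m (vi in F# major, v in G# minor).

F#, G#m, B, D#m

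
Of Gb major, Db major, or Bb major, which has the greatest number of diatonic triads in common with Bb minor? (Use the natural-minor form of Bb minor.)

Triads of Bb minor (natural minor): Bb minor (i), C diminished (ii°), Db major (III), Eb minor (iv), F minor (v), Gb major (VI), Ab major (VII).
Gb major shares 4: Bbm, Db, Ebm, Gb.
Db major shares 7: Bbm, Cdim, Db, Ebm, Fm, Gb, Ab.
Bb major shares 0: none.
The most common triads (7) are shared with Db major.

Db major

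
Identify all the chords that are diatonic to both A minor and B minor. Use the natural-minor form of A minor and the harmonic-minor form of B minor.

Em, G

Triads in A minor (natural minor): Am (i), Bdim (ii°), C (III), Dm (iv), Em (v), F (VI), G (VII).
Triads in B minor (harmonic minor): Bm (i), C♯dim (ii°), Daug (III+), Em (iv), F♯ (V), G (VI), A♯dim (vii°).
Shared triads with their functions: Em (v in A minor, iv in B minor); G (VII in A minor, VI in B minor).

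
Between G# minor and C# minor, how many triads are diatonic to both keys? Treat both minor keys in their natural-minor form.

Diatonic triads of G# minor (natural minor): G#m (i), A#dim (ii°), B (III), C#m (iv), D#m (v), E (VI), F# (VII).
Diatonic triads of C# minor (natural minor): C#m (i), D#dim (ii°), E (III), F#m (iv), G#m (v), A (VI), B (VII).
Matching root and quality in both lists: G#m, B, C#m, E.
That gives 4 common triads.

4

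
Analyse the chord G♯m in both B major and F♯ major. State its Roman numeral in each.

vi in B major; ii in F♯ major

The scale of B major is B C♯ D♯ E F♯ G♯ A♯; G♯ is degree 6, and the triad built there (G♯-B-D♯) is minor, so it is vi.
The scale of F♯ major is F♯ G♯ A♯ B C♯ D♯ E♯; G♯ is degree 2, and the triad built there (G♯-B-D♯) is minor, so it is ii.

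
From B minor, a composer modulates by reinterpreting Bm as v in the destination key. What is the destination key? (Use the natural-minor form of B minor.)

E minor

The numeral v denotes a minor triad on scale degree 5. With B on degree 5, the tonic of the new key is E.
Degree 5 carries a minor triad in natural-minor keys, so the destination is E minor.
Check: the diatonic triads of E minor (natural minor) are Em (i), F♯dim (ii°), G (III), Am (iv), Bm (v), C (VI), D (VII) — Bm is indeed v.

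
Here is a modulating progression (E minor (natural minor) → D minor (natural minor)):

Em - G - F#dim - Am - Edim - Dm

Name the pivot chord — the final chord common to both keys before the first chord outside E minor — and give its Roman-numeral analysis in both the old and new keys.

Chords diatonic to E minor: Em, F#dim, G, Am, Bm, C, D.
Reading the progression, the first chord not in that set is Edim, so the modulation leaves E minor there.
The chord immediately before Edim is Am, which is diatonic to both keys: iv in E minor and v in D minor.

Am — iv in E minor, v in D minor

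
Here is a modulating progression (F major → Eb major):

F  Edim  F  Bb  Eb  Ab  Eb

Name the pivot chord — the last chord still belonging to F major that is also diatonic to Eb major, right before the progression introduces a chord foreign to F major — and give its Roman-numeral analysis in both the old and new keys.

Bb — IV in F major, V in Eb major

Chords diatonic to F major: F, Gm, Am, Bb, C, Dm, Edim.
Reading the progression, the first chord not in that set is Eb, so the modulation leaves F major there.
The chord immediately before Eb is Bb, which is diatonic to both keys: IV in F major and V in Eb major.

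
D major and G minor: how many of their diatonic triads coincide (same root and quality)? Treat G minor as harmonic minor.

1

Diatonic triads of D major: D (I), Em (ii), F#m (iii), G (IV), A (V), Bm (vi), C#dim (vii°).
Diatonic triads of G minor (harmonic minor): Gm (i), Adim (ii°), Bbaug (III+), Cm (iv), D (V), Eb (VI), F#dim (vii°).
Matching root and quality in both lists: D.
That gives 1 common triad.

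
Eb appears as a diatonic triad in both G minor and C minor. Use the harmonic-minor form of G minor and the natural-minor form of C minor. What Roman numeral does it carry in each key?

The scale of G minor (harmonic minor) is G A Bb C D Eb F#; Eb is degree 6, and the triad built there (Eb-G-Bb) is major, so it is VI.
The scale of C minor (natural minor) is C D Eb F G Ab Bb; Eb is degree 3, and the triad built there (Eb-G-Bb) is major, so it is III.

VI in G minor; III in C minor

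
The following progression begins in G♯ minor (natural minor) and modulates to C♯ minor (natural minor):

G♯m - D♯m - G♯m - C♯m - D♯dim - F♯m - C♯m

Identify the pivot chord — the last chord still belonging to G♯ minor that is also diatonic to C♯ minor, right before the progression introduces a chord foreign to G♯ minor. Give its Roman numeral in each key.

Chords diatonic to G♯ minor: G♯m, A♯dim, B, C♯m, D♯m, E, F♯.
Reading the progression, the first chord not in that set is D♯dim, so the modulation leaves G♯ minor there.
The chord immediately before D♯dim is C♯m, which is diatonic to both keys: iv in G♯ minor and i in C♯ minor.

C♯m — iv in G♯ minor, i in C♯ minor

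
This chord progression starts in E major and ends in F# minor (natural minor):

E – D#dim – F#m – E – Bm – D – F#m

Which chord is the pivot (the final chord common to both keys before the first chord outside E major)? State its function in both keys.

Chords diatonic to E major: E, F#m, G#m, A, B, C#m, D#dim.
Reading the progression, the first chord not in that set is Bm, so the modulation leaves E major there.
The chord immediately before Bm is E, which is diatonic to both keys: I in E major and VII in F# minor.

E — I in E major, VII in F# minor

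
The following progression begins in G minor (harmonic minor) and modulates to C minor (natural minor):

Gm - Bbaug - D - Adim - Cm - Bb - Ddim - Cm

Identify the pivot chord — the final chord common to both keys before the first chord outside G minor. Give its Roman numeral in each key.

Chords diatonic to G minor: Gm, Adim, Bbaug, Cm, D, Eb, F#dim.
Reading the progression, the first chord not in that set is Bb, so the modulation leaves G minor there.
The chord immediately before Bb is Cm, which is diatonic to both keys: iv in G minor and i in C minor.

Cm — iv in G minor, i in C minor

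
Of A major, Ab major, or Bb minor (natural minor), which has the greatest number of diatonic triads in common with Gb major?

Bb minor

Triads of Gb major: Gb (I), Abm (ii), Bbm (iii), Cb (IV), Db (V), Ebm (vi), Fdim (vii°).
A major shares 0: none.
Ab major shares 2: Bbm, Db.
Bb minor (natural minor) shares 4: Gb, Bbm, Db, Ebm.
The most common triads (4) are shared with Bb minor.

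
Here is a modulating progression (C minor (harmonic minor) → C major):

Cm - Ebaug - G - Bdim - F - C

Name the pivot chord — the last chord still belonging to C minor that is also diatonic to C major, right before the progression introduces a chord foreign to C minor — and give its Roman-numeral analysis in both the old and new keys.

Chords diatonic to C minor: Cm, Ddim, Ebaug, Fm, G, Ab, Bdim.
Reading the progression, the first chord not in that set is F, so the modulation leaves C minor there.
The chord immediately before F is Bdim, which is diatonic to both keys: vii° in C minor and vii° in C major.

Bdim — vii° in C minor, vii° in C major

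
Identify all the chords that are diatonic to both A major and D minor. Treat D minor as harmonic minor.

A

Triads in A major: A (I), Bm (ii), C#m (iii), D (IV), E (V), F#m (vi), G#dim (vii°).
Triads in D minor (harmonic minor): Dm (i), Edim (ii°), Faug (III+), Gm (iv), A (V), Bb (VI), C#dim (vii°).
Shared triads with their functions: A (I in A major, V in D minor).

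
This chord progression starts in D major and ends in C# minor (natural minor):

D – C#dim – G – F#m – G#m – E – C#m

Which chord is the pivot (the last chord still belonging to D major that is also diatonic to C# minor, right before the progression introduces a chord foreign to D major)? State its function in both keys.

F#m — iii in D major, iv in C# minor

Chords diatonic to D major: D, Em, F#m, G, A, Bm, C#dim.
Reading the progression, the first chord not in that set is G#m, so the modulation leaves D major there.
The chord immediately before G#m is F#m, which is diatonic to both keys: iii in D major and iv in C# minor.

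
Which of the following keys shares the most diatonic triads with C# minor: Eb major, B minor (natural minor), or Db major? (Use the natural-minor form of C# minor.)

B minor

Triads of C# minor (natural minor): C#m (i), D#dim (ii°), E (III), F#m (iv), G#m (v), A (VI), B (VII).
Eb major shares 0: none.
B minor (natural minor) shares 2: F#m, A.
Db major shares 0: none.
The most common triads (2) are shared with B minor.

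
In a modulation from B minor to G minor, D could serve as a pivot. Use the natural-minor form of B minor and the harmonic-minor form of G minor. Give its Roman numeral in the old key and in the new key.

The scale of B minor (natural minor) is B C# D E F# G A; D is degree 3, and the triad built there (D-F#-A) is major, so it is III.
The scale of G minor (harmonic minor) is G A Bb C D Eb F#; D is degree 5, and the triad built there (D-F#-A) is major, so it is V.

III in B minor; V in G minor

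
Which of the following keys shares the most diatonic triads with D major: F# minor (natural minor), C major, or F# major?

Triads of D major: D major (I), E minor (ii), F# minor (iii), G major (IV), A major (V), B minor (vi), C# diminished (vii°).
F# minor (natural minor) shares 4: D, F#m, A, Bm.
C major shares 2: Em, G.
F# major shares 0: none.
The most common triads (4) are shared with F# minor.

F# minor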